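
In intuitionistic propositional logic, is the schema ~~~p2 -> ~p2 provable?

This is triple-negation reduction, which is intuitionistically derivable.
Assume ~~~p2 and suppose p2. Then ~~p2 (double-negation introduction), contradicting ~~~p2. So ~p2.

Yes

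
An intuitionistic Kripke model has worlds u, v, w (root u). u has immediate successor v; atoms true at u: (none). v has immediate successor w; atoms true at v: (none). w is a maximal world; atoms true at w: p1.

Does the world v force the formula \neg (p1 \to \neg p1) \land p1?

v \nVdash \neg (p1 \to \neg p1) \land p1 since v fails p1.

No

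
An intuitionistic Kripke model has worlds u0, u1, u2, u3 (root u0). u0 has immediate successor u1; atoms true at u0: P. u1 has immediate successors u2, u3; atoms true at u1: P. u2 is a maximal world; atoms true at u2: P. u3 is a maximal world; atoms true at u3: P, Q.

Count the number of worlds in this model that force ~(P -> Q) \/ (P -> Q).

u0: does not force it — u0 ||-/- ~(P -> Q) \/ (P -> Q): neither disjunct is forced at u0.
u1: does not force it.
u2: forces it.
u3: forces it.
Worlds forcing the formula: {u2, u3}.

2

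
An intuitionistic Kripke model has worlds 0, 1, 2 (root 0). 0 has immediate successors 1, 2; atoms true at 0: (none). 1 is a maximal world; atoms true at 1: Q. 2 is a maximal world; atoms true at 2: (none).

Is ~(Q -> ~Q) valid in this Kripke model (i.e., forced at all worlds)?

No

Not every world: 0 ||-/- ~(Q -> ~Q).
0 ||-/- ~(Q -> ~Q) since 2 is accessible from 0 and 2 ||- Q -> ~Q.
2 ||- Q -> ~Q vacuously: no world accessible from 2 forces the antecedent Q.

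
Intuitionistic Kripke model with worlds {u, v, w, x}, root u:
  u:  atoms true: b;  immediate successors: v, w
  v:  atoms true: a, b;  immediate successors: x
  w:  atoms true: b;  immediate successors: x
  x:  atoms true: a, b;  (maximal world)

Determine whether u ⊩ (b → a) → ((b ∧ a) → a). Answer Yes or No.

u ⊩ (b → a) → ((b ∧ a) → a): every world accessible from u that forces b → a (namely v, x) also forces (b ∧ a) → a.

Yes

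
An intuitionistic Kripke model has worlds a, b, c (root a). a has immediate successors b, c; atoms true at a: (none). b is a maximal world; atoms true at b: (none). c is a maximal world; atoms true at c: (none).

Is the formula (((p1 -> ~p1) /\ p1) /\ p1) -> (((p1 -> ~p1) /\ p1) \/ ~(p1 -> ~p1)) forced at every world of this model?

a ||- (((p1 -> ~p1) /\ p1) /\ p1) -> (((p1 -> ~p1) /\ p1) \/ ~(p1 -> ~p1)) vacuously: no world accessible from a forces the antecedent ((p1 -> ~p1) /\ p1) /\ p1.
Since the root a forces (((p1 -> ~p1) /\ p1) /\ p1) -> (((p1 -> ~p1) /\ p1) \/ ~(p1 -> ~p1)) and forcing is persistent (monotone upward), every world forces it.

Yes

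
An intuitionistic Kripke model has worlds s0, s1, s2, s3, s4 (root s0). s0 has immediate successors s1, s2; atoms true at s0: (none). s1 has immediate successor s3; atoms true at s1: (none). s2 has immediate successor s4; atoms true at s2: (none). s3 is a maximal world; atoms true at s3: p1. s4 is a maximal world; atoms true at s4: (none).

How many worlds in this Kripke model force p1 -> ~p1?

2

s0: does not force it — s0 ||-/- p1 -> ~p1: at the accessible world s3, s3 ||- p1 but s3 ||-/- ~p1.
s1: does not force it.
s2: forces it.
s3: does not force it.
s4: forces it.
Worlds forcing the formula: {s2, s4}.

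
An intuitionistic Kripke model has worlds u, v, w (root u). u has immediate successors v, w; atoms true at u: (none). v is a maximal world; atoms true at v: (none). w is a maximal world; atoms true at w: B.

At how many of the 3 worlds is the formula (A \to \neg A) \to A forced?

0

u: does not force it — u \nVdash (A \to \neg A) \to A: already at u itself, u \Vdash A \to \neg A but u \nVdash A.
v: does not force it — v \nVdash (A \to \neg A) \to A: already at v itself, v \Vdash A \to \neg A but v \nVdash A.
w: does not force it.
Worlds forcing the formula: { }.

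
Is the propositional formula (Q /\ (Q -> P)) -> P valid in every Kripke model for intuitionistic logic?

This is modus ponens in implicational form, which is intuitionistically derivable.
If a world forces Q and Q -> P, then applying the implication at that world (which is accessible from itself) gives P.

Yes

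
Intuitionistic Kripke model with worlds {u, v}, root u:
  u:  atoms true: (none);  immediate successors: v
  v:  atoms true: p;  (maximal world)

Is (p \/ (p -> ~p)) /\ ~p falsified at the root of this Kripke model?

Yes

u ||-/- (p \/ (p -> ~p)) /\ ~p since u fails p \/ (p -> ~p).
So the root u does not force (p \/ (p -> ~p)) /\ ~p; the model is a countermodel.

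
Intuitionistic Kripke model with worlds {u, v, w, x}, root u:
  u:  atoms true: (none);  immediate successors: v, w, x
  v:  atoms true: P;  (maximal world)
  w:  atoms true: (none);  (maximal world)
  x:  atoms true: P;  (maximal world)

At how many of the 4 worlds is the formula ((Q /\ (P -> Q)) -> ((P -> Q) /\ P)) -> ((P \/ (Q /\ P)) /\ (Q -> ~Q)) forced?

2

u: does not force it — u ||-/- ((Q /\ (P -> Q)) -> ((P -> Q) /\ P)) -> ((P \/ (Q /\ P)) /\ (Q -> ~Q)): already at u itself, u ||- (Q /\ (P -> Q)) -> ((P -> Q) /\ P) but u ||-/- (P \/ (Q /\ P)) /\ (Q -> ~Q).
v: forces it.
w: does not force it — w ||-/- ((Q /\ (P -> Q)) -> ((P -> Q) /\ P)) -> ((P \/ (Q /\ P)) /\ (Q -> ~Q)): already at w itself, w ||- (Q /\ (P -> Q)) -> ((P -> Q) /\ P) but w ||-/- (P \/ (Q /\ P)) /\ (Q -> ~Q).
x: forces it.
Worlds forcing the formula: {v, x}.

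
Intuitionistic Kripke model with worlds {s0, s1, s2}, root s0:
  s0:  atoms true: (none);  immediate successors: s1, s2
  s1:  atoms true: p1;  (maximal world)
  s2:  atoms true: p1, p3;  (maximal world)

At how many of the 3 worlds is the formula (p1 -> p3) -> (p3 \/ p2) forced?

s0: forces it.
s1: forces it.
s2: forces it.
Worlds forcing the formula: {s0, s1, s2}.

3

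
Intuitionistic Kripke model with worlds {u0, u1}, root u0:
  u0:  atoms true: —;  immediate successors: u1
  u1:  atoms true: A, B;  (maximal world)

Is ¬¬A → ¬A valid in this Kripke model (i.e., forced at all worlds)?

Not every world: u0 ⊮ ¬¬A → ¬A.
u0 ⊮ ¬¬A → ¬A: already at u0 itself, u0 ⊩ ¬¬A but u0 ⊮ ¬A.
u0 ⊮ ¬A since u1 is accessible from u0 and u1 ⊩ A.

No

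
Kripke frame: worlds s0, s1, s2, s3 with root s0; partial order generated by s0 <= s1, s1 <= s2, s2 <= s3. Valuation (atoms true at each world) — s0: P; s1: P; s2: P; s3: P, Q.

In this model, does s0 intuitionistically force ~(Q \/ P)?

s0 ||-/- ~(Q \/ P) since s0 is accessible from s0 and s0 ||- Q \/ P.
s0 ||- Q \/ P via the disjunct P.

No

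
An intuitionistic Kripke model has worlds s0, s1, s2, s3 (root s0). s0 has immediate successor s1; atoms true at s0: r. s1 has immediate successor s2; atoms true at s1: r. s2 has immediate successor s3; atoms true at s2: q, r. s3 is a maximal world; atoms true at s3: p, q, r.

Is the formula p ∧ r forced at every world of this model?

Not every world: s0 ⊮ p ∧ r.
s0 ⊮ p ∧ r since s0 fails p.

No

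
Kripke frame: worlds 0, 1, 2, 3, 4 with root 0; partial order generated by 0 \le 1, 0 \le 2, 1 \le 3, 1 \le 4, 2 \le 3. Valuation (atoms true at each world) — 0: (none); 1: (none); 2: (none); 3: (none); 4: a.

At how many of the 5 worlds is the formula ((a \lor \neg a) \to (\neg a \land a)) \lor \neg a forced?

0: does not force it — 0 \nVdash ((a \lor \neg a) \to (\neg a \land a)) \lor \neg a: neither disjunct is forced at 0.
1: does not force it — 1 \nVdash ((a \lor \neg a) \to (\neg a \land a)) \lor \neg a: neither disjunct is forced at 1.
2: forces it.
3: forces it.
4: does not force it — 4 \nVdash ((a \lor \neg a) \to (\neg a \land a)) \lor \neg a: neither disjunct is forced at 4.
Worlds forcing the formula: {2, 3}.

2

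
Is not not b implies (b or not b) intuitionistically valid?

No

This is a variant of double-negation elimination (deriving excluded middle from double negation), which is not intuitionistically valid.
A Kripke countermodel: worlds u, v; order generated by u <= v; atoms true at each world — u:{}; v:{b}.
u does not force not not b implies (b or not b): already at u itself, u forces not not b but u does not force b or not b.
u does not force b or not b: neither disjunct is forced at u.
u lacks atom b, so u does not force b.
So the root u does not force the formula.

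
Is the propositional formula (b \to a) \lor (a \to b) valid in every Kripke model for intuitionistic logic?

This is the Gödel–Dummett linearity axiom, which is not intuitionistically valid.
A Kripke countermodel: worlds s0, s1, s2; order generated by s0 \le s1, s0 \le s2; atoms true at each world — s0:{}; s1:{b}; s2:{a}.
s0 \nVdash (b \to a) \lor (a \to b): neither disjunct is forced at s0.
s0 \nVdash b \to a: at the accessible world s1, s1 \Vdash b but s1 \nVdash a.
s1 lacks atom a, so s1 \nVdash a.
So the root s0 does not force the formula.

No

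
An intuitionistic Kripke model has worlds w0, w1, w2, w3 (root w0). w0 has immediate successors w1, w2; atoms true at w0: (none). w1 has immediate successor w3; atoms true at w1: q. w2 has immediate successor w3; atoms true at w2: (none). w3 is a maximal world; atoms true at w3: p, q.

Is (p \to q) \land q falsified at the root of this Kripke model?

w0 \nVdash (p \to q) \land q since w0 fails q.
So the root w0 does not force (p \to q) \land q; the model is a countermodel.

Yes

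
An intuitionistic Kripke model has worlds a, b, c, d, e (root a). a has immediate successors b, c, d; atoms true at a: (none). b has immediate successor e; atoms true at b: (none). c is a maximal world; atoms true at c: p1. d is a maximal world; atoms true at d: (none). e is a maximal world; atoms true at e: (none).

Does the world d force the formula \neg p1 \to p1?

d \nVdash \neg p1 \to p1: already at d itself, d \Vdash \neg p1 but d \nVdash p1.
d lacks atom p1, so d \nVdash p1.

No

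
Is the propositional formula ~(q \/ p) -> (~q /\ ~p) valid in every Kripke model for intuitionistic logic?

Yes

This is a constructively valid De Morgan direction (negated disjunction to conjunction of negations), which is intuitionistically derivable.
From ~(q \/ p): if q held then q \/ p would, contradiction — so ~q; similarly ~p.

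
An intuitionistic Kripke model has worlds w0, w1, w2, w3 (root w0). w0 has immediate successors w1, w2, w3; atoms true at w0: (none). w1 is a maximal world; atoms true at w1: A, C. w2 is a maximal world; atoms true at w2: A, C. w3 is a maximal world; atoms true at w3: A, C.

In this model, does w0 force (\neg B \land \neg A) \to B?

Yes

w0 \Vdash (\neg B \land \neg A) \to B vacuously: no world accessible from w0 forces the antecedent \neg B \land \neg A.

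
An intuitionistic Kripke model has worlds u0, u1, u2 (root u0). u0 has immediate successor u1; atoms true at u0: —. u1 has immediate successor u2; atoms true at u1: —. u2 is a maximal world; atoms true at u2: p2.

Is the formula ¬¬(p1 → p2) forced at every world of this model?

u0 ⊩ ¬¬(p1 → p2): no world accessible from u0 forces ¬(p1 → p2).
Since the root u0 forces ¬¬(p1 → p2) and forcing is persistent (monotone upward), every world forces it.

Yes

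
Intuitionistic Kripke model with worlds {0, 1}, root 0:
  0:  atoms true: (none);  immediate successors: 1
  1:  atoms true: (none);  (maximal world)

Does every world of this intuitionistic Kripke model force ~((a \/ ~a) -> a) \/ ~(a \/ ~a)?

Yes

0 ||- ~((a \/ ~a) -> a) \/ ~(a \/ ~a) via the disjunct ~((a \/ ~a) -> a).
Since the root 0 forces ~((a \/ ~a) -> a) \/ ~(a \/ ~a) and forcing is persistent (monotone upward), every world forces it.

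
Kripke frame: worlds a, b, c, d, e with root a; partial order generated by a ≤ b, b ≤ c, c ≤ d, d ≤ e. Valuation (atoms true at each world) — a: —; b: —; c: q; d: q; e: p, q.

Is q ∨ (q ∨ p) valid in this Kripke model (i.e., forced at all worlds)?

Not every world: a ⊮ q ∨ (q ∨ p).
a ⊮ q ∨ (q ∨ p): neither disjunct is forced at a.
a lacks atom q, so a ⊮ q.

No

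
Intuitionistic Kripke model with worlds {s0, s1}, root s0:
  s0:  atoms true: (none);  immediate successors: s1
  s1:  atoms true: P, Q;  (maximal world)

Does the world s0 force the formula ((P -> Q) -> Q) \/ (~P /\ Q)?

s0 ||-/- ((P -> Q) -> Q) \/ (~P /\ Q): neither disjunct is forced at s0.
s0 ||-/- (P -> Q) -> Q: already at s0 itself, s0 ||- P -> Q but s0 ||-/- Q.
s0 lacks atom Q, so s0 ||-/- Q.

No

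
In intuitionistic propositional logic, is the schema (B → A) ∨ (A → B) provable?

No

This is the Gödel–Dummett linearity axiom, which is not intuitionistically valid.
A Kripke countermodel: worlds 0, 1, 2; order generated by 0 ≤ 1, 0 ≤ 2; atoms true at each world — 0:{}; 1:{B}; 2:{A}.
0 ⊮ (B → A) ∨ (A → B): neither disjunct is forced at 0.
0 ⊮ B → A: at the accessible world 1, 1 ⊩ B but 1 ⊮ A.
1 lacks atom A, so 1 ⊮ A.
So the root 0 does not force the formula.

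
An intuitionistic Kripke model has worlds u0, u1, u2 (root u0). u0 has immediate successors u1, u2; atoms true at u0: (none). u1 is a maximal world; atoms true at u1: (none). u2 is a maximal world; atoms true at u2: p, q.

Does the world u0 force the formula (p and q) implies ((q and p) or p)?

u0 forces (p and q) implies ((q and p) or p): every world accessible from u0 that forces p and q (namely u2) also forces (q and p) or p.

Yes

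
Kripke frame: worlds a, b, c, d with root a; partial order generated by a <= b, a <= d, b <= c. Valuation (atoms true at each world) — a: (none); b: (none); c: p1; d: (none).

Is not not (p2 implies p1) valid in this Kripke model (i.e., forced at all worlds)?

a forces not not (p2 implies p1): no world accessible from a forces not (p2 implies p1).
Since the root a forces not not (p2 implies p1) and forcing is persistent (monotone upward), every world forces it.

Yes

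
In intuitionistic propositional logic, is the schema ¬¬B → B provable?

This is double-negation elimination, which is not intuitionistically valid.
A Kripke countermodel: worlds w0, w1; order generated by w0 ≤ w1; atoms true at each world — w0:{}; w1:{B}.
w0 ⊮ ¬¬B → B: already at w0 itself, w0 ⊩ ¬¬B but w0 ⊮ B.
w0 lacks atom B, so w0 ⊮ B.
So the root w0 does not force the formula.

No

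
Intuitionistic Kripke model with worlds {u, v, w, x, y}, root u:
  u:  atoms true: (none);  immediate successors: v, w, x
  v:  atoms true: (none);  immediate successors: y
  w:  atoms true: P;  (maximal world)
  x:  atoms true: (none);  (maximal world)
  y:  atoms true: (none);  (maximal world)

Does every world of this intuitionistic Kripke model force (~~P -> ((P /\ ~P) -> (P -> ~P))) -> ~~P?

Not every world: u ||-/- (~~P -> ((P /\ ~P) -> (P -> ~P))) -> ~~P.
u ||-/- (~~P -> ((P /\ ~P) -> (P -> ~P))) -> ~~P: already at u itself, u ||- ~~P -> ((P /\ ~P) -> (P -> ~P)) but u ||-/- ~~P.
u ||-/- ~~P since v is accessible from u and v ||- ~P.
v ||- ~P: no world accessible from v forces P.

No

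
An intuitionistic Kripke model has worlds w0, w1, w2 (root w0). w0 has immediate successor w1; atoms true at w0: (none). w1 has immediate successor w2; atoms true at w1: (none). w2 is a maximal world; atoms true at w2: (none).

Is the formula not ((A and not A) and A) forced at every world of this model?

w0 forces not ((A and not A) and A): no world accessible from w0 forces (A and not A) and A.
Since the root w0 forces not ((A and not A) and A) and forcing is persistent (monotone upward), every world forces it.

Yes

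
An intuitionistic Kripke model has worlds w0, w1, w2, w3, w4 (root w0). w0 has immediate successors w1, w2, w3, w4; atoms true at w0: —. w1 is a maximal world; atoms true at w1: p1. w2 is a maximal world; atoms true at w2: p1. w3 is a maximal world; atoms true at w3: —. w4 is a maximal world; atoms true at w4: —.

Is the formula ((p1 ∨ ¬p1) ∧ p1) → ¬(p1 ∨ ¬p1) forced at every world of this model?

No

Not every world: w0 ⊮ ((p1 ∨ ¬p1) ∧ p1) → ¬(p1 ∨ ¬p1).
w0 ⊮ ((p1 ∨ ¬p1) ∧ p1) → ¬(p1 ∨ ¬p1): at the accessible world w1, w1 ⊩ (p1 ∨ ¬p1) ∧ p1 but w1 ⊮ ¬(p1 ∨ ¬p1).
w1 ⊮ ¬(p1 ∨ ¬p1) since w1 is accessible from w1 and w1 ⊩ p1 ∨ ¬p1.
w1 ⊩ p1 ∨ ¬p1 via the disjunct p1.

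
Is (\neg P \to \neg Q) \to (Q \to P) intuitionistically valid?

No

This is the converse of contraposition, which is not intuitionistically valid.
A Kripke countermodel: worlds w0, w1; order generated by w0 \le w1; atoms true at each world — w0:{Q}; w1:{P,Q}.
w0 \nVdash (\neg P \to \neg Q) \to (Q \to P): already at w0 itself, w0 \Vdash \neg P \to \neg Q but w0 \nVdash Q \to P.
w0 \nVdash Q \to P: already at w0 itself, w0 \Vdash Q but w0 \nVdash P.
w0 lacks atom P, so w0 \nVdash P.
So the root w0 does not force the formula.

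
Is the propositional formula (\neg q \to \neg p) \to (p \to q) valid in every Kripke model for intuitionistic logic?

No

This is the converse of contraposition, which is not intuitionistically valid.
A Kripke countermodel: worlds 0, 1; order generated by 0 \le 1; atoms true at each world — 0:{p}; 1:{p,q}.
0 \nVdash (\neg q \to \neg p) \to (p \to q): already at 0 itself, 0 \Vdash \neg q \to \neg p but 0 \nVdash p \to q.
0 \nVdash p \to q: already at 0 itself, 0 \Vdash p but 0 \nVdash q.
0 lacks atom q, so 0 \nVdash q.
So the root 0 does not force the formula.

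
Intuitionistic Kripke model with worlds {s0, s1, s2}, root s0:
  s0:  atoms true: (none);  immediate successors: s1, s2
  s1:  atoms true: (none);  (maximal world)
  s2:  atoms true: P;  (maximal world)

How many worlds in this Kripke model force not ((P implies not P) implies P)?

1

s0: does not force it — s0 does not force not ((P implies not P) implies P) since s2 is accessible from s0 and s2 forces (P implies not P) implies P.
s1: forces it.
s2: does not force it — s2 does not force not ((P implies not P) implies P) since s2 is accessible from s2 and s2 forces (P implies not P) implies P.
Worlds forcing the formula: {s1}.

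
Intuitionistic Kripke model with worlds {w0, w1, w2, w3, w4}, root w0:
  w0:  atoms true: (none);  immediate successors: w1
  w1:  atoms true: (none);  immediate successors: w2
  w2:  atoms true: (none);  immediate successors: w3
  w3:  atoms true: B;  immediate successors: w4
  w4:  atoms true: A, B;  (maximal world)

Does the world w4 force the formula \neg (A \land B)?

No

w4 \nVdash \neg (A \land B) since w4 is accessible from w4 and w4 \Vdash A \land B.
w4 \Vdash A \land B since w4 forces both conjuncts.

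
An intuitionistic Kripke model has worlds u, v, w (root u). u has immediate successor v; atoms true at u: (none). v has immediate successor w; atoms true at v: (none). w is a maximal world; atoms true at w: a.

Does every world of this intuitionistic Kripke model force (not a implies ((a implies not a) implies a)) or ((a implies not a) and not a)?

Yes

u forces (not a implies ((a implies not a) implies a)) or ((a implies not a) and not a) via the disjunct not a implies ((a implies not a) implies a).
Since the root u forces (not a implies ((a implies not a) implies a)) or ((a implies not a) and not a) and forcing is persistent (monotone upward), every world forces it.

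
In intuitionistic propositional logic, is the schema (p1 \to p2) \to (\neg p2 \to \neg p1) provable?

This is the forward direction of contraposition, which is intuitionistically derivable.
Assume p1 \to p2 and \neg p2. If p1 held then p2 would follow, contradicting \neg p2; so \neg p1.

Yes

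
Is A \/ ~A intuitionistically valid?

No

This is the law of excluded middle, which is not intuitionistically valid.
A Kripke countermodel: worlds 0, 1; order generated by 0 <= 1; atoms true at each world — 0:{}; 1:{A}.
0 ||-/- A \/ ~A: neither disjunct is forced at 0.
0 lacks atom A, so 0 ||-/- A.
So the root 0 does not force the formula.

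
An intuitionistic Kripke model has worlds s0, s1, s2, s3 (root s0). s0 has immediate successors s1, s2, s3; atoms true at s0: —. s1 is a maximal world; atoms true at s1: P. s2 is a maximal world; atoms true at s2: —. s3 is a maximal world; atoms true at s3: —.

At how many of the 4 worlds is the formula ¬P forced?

s0: does not force it — s0 ⊮ ¬P since s1 is accessible from s0 and s1 ⊩ P.
s1: does not force it — s1 ⊮ ¬P since s1 is accessible from s1 and s1 ⊩ P.
s2: forces it.
s3: forces it.
Worlds forcing the formula: {s2, s3}.

2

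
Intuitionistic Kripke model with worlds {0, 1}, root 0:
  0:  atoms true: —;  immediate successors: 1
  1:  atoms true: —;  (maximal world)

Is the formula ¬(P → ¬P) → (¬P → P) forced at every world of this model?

0 ⊩ ¬(P → ¬P) → (¬P → P) vacuously: no world accessible from 0 forces the antecedent ¬(P → ¬P).
Since the root 0 forces ¬(P → ¬P) → (¬P → P) and forcing is persistent (monotone upward), every world forces it.

Yes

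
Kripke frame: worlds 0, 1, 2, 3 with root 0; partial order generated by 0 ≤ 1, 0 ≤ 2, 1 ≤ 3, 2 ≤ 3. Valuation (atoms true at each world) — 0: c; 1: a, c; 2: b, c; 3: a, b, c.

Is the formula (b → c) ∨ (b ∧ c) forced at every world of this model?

0 ⊩ (b → c) ∨ (b ∧ c) via the disjunct b → c.
Since the root 0 forces (b → c) ∨ (b ∧ c) and forcing is persistent (monotone upward), every world forces it.

Yes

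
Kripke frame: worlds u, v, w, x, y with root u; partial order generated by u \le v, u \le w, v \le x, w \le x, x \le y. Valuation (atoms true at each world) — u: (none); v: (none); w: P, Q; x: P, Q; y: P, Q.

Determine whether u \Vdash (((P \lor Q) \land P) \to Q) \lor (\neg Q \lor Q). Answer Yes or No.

Yes

u \Vdash (((P \lor Q) \land P) \to Q) \lor (\neg Q \lor Q) via the disjunct ((P \lor Q) \land P) \to Q.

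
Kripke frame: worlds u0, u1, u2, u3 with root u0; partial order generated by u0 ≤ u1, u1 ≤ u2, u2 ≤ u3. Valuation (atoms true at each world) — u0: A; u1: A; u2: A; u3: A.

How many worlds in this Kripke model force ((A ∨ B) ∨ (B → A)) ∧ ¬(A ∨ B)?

u0: does not force it — u0 ⊮ ((A ∨ B) ∨ (B → A)) ∧ ¬(A ∨ B) since u0 fails ¬(A ∨ B).
u1: does not force it.
u2: does not force it.
u3: does not force it.
Worlds forcing the formula: { }.

0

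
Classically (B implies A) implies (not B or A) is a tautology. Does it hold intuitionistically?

No

This is the material-implication-as-disjunction principle, which is not intuitionistically valid.
A Kripke countermodel: worlds a, b; order generated by a <= b; atoms true at each world — a:{}; b:{A,B}.
a does not force (B implies A) implies (not B or A): already at a itself, a forces B implies A but a does not force not B or A.
a does not force not B or A: neither disjunct is forced at a.
a does not force not B since b is accessible from a and b forces B.
So the root a does not force the formula.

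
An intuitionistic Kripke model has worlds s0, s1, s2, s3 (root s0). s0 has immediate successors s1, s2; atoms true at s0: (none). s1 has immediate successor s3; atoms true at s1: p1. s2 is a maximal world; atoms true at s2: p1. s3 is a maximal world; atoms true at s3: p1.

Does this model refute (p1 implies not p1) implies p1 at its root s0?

s0 forces (p1 implies not p1) implies p1 vacuously: no world accessible from s0 forces the antecedent p1 implies not p1.
So the root s0 forces (p1 implies not p1) implies p1; the model is not a countermodel.

No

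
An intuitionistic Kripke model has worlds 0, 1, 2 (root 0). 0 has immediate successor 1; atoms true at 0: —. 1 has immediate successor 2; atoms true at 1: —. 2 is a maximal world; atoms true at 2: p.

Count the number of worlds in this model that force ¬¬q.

0: does not force it — 0 ⊮ ¬¬q since 0 is accessible from 0 and 0 ⊩ ¬q.
1: does not force it — 1 ⊮ ¬¬q since 1 is accessible from 1 and 1 ⊩ ¬q.
2: does not force it.
Worlds forcing the formula: { }.

0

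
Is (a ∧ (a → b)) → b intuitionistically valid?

Yes

This is modus ponens in implicational form, which is intuitionistically derivable.
If a world forces a and a → b, then applying the implication at that world (which is accessible from itself) gives b.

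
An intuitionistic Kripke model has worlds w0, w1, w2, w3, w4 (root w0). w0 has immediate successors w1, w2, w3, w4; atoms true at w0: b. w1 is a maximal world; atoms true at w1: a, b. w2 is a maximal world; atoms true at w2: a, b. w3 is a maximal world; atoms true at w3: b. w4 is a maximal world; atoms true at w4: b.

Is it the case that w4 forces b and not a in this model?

Yes

w4 forces b and not a since w4 forces both conjuncts.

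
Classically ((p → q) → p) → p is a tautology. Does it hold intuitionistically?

This is Peirce's law, which is not intuitionistically valid.
A Kripke countermodel: worlds s0, s1; order generated by s0 ≤ s1; atoms true at each world — s0:{}; s1:{p}.
s0 ⊮ ((p → q) → p) → p: already at s0 itself, s0 ⊩ (p → q) → p but s0 ⊮ p.
s0 lacks atom p, so s0 ⊮ p.
So the root s0 does not force the formula.

No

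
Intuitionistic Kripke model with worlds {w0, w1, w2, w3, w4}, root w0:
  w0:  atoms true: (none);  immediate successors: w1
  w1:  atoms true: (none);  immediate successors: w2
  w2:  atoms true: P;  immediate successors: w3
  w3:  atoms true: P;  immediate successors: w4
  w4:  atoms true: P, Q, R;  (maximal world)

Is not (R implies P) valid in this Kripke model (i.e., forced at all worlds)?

No

Not every world: w0 does not force not (R implies P).
w0 does not force not (R implies P) since w0 is accessible from w0 and w0 forces R implies P.
w0 forces R implies P: every world accessible from w0 that forces R (namely w4) also forces P.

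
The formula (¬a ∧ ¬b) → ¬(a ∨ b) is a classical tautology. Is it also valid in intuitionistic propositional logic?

This is a constructively valid De Morgan direction (conjunction of negations to negated disjunction), which is intuitionistically derivable.
If both ¬a and ¬b hold at a world, no accessible world forces a or forces b, so none forces a ∨ b.

Yes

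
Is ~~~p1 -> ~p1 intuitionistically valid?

Yes

This is triple-negation reduction, which is intuitionistically derivable.
Assume ~~~p1 and suppose p1. Then ~~p1 (double-negation introduction), contradicting ~~~p1. So ~p1.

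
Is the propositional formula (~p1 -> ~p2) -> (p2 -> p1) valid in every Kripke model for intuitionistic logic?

No

This is the converse of contraposition, which is not intuitionistically valid.
A Kripke countermodel: worlds a, b; order generated by a <= b; atoms true at each world — a:{p2}; b:{p1,p2}.
a ||-/- (~p1 -> ~p2) -> (p2 -> p1): already at a itself, a ||- ~p1 -> ~p2 but a ||-/- p2 -> p1.
a ||-/- p2 -> p1: already at a itself, a ||- p2 but a ||-/- p1.
a lacks atom p1, so a ||-/- p1.
So the root a does not force the formula.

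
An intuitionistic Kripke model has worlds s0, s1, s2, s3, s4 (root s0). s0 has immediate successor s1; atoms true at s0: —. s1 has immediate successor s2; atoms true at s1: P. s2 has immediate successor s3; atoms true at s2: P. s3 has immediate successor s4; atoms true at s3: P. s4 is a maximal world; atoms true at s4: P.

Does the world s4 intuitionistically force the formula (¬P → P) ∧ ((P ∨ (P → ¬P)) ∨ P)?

Yes

s4 ⊩ (¬P → P) ∧ ((P ∨ (P → ¬P)) ∨ P) since s4 forces both conjuncts.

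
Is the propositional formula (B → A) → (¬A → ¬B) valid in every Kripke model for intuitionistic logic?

This is the forward direction of contraposition, which is intuitionistically derivable.
Assume B → A and ¬A. If B held then A would follow, contradicting ¬A; so ¬B.

Yes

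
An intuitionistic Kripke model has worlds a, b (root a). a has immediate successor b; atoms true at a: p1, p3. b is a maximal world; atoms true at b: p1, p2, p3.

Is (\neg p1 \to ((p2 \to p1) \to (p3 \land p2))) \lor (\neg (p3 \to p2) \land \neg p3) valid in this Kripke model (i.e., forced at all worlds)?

a \Vdash (\neg p1 \to ((p2 \to p1) \to (p3 \land p2))) \lor (\neg (p3 \to p2) \land \neg p3) via the disjunct \neg p1 \to ((p2 \to p1) \to (p3 \land p2)).
Since the root a forces (\neg p1 \to ((p2 \to p1) \to (p3 \land p2))) \lor (\neg (p3 \to p2) \land \neg p3) and forcing is persistent (monotone upward), every world forces it.

Yes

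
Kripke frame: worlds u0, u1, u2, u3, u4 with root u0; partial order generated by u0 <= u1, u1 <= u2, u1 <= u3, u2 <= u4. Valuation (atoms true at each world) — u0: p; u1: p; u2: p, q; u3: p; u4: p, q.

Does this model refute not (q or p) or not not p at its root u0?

u0 forces not (q or p) or not not p via the disjunct not not p.
So the root u0 forces not (q or p) or not not p; the model is not a countermodel.

No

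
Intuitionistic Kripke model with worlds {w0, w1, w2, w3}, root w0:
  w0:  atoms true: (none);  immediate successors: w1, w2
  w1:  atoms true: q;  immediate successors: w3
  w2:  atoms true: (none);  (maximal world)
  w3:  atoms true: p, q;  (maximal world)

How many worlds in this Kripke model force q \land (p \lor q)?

2

w0: does not force it — w0 \nVdash q \land (p \lor q) since w0 fails q.
w1: forces it.
w2: does not force it — w2 \nVdash q \land (p \lor q) since w2 fails q.
w3: forces it.
Worlds forcing the formula: {w1, w3}.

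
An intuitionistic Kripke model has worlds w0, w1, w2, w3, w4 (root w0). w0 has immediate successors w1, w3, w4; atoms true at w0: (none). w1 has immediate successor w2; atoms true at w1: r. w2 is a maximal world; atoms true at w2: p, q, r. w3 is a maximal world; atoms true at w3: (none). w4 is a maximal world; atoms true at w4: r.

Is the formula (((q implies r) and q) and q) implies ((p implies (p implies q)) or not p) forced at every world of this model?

Yes

w0 forces (((q implies r) and q) and q) implies ((p implies (p implies q)) or not p): every world accessible from w0 that forces ((q implies r) and q) and q (namely w2) also forces (p implies (p implies q)) or not p.
Since the root w0 forces (((q implies r) and q) and q) implies ((p implies (p implies q)) or not p) and forcing is persistent (monotone upward), every world forces it.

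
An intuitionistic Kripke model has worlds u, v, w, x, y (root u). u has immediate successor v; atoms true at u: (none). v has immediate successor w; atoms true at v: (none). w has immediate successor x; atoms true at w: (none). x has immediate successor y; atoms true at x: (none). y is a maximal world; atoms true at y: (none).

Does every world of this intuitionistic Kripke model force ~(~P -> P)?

u ||- ~(~P -> P): no world accessible from u forces ~P -> P.
Since the root u forces ~(~P -> P) and forcing is persistent (monotone upward), every world forces it.

Yes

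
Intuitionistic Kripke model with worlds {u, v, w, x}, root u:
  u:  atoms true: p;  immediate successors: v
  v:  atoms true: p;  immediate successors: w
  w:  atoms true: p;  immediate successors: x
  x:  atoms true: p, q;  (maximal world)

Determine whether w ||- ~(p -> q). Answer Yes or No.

No

w ||-/- ~(p -> q) since x is accessible from w and x ||- p -> q.
x ||- p -> q: every world accessible from x that forces p (namely x) also forces q.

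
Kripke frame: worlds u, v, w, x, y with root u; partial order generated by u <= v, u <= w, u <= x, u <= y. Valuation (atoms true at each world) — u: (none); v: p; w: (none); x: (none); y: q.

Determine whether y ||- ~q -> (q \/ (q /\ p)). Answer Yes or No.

y ||- ~q -> (q \/ (q /\ p)) vacuously: no world accessible from y forces the antecedent ~q.

Yes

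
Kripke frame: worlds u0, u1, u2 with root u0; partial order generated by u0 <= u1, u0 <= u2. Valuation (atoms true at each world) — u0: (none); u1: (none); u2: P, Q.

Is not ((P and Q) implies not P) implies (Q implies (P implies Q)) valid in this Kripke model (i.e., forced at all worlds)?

u0 forces not ((P and Q) implies not P) implies (Q implies (P implies Q)): every world accessible from u0 that forces not ((P and Q) implies not P) (namely u2) also forces Q implies (P implies Q).
Since the root u0 forces not ((P and Q) implies not P) implies (Q implies (P implies Q)) and forcing is persistent (monotone upward), every world forces it.

Yes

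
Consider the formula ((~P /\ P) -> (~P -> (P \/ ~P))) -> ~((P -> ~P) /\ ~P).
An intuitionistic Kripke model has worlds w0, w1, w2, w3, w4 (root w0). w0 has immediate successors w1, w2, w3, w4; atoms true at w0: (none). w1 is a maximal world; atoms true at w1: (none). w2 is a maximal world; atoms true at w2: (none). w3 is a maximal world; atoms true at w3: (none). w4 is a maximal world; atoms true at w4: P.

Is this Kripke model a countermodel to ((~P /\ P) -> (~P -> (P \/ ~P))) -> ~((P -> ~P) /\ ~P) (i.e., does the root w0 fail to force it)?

w0 ||-/- ((~P /\ P) -> (~P -> (P \/ ~P))) -> ~((P -> ~P) /\ ~P): already at w0 itself, w0 ||- (~P /\ P) -> (~P -> (P \/ ~P)) but w0 ||-/- ~((P -> ~P) /\ ~P).
w0 ||-/- ~((P -> ~P) /\ ~P) since w1 is accessible from w0 and w1 ||- (P -> ~P) /\ ~P.
w1 ||- (P -> ~P) /\ ~P since w1 forces both conjuncts.
So the root w0 does not force ((~P /\ P) -> (~P -> (P \/ ~P))) -> ~((P -> ~P) /\ ~P); the model is a countermodel.

Yes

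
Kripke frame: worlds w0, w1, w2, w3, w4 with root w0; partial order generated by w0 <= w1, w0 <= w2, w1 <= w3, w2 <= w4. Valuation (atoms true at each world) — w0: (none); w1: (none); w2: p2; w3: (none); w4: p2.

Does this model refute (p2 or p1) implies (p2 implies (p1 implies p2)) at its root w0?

w0 forces (p2 or p1) implies (p2 implies (p1 implies p2)): every world accessible from w0 that forces p2 or p1 (namely w2, w4) also forces p2 implies (p1 implies p2).
So the root w0 forces (p2 or p1) implies (p2 implies (p1 implies p2)); the model is not a countermodel.

No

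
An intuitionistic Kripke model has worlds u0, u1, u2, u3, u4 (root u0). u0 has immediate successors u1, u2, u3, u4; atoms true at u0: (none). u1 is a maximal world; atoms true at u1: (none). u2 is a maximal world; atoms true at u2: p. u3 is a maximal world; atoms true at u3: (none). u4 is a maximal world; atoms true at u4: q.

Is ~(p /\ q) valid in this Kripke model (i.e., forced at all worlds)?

u0 ||- ~(p /\ q): no world accessible from u0 forces p /\ q.
Since the root u0 forces ~(p /\ q) and forcing is persistent (monotone upward), every world forces it.

Yes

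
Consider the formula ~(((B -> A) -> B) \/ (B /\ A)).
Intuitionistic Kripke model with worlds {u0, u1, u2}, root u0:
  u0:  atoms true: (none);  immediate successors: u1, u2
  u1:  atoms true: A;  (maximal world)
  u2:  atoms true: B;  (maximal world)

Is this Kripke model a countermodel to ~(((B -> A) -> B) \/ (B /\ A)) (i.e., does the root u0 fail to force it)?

Yes

u0 ||-/- ~(((B -> A) -> B) \/ (B /\ A)) since u2 is accessible from u0 and u2 ||- ((B -> A) -> B) \/ (B /\ A).
u2 ||- ((B -> A) -> B) \/ (B /\ A) via the disjunct (B -> A) -> B.
So the root u0 does not force ~(((B -> A) -> B) \/ (B /\ A)); the model is a countermodel.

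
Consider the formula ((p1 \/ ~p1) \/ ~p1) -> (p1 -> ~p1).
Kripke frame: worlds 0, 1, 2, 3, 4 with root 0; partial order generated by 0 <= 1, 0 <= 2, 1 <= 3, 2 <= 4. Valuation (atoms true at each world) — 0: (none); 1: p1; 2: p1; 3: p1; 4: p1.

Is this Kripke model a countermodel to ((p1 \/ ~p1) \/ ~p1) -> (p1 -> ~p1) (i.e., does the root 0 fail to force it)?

0 ||-/- ((p1 \/ ~p1) \/ ~p1) -> (p1 -> ~p1): at the accessible world 1, 1 ||- (p1 \/ ~p1) \/ ~p1 but 1 ||-/- p1 -> ~p1.
1 ||-/- p1 -> ~p1: already at 1 itself, 1 ||- p1 but 1 ||-/- ~p1.
1 ||-/- ~p1 since 1 is accessible from 1 and 1 ||- p1.
So the root 0 does not force ((p1 \/ ~p1) \/ ~p1) -> (p1 -> ~p1); the model is a countermodel.

Yes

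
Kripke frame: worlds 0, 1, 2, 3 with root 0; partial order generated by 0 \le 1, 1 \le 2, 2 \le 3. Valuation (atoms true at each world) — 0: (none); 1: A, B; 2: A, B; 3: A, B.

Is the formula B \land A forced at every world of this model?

Not every world: 0 \nVdash B \land A.
0 \nVdash B \land A since 0 fails B.

No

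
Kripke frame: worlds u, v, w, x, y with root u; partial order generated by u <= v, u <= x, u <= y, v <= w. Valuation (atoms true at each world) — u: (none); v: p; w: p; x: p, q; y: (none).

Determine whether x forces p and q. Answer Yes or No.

Yes

x forces p and q since x forces both conjuncts.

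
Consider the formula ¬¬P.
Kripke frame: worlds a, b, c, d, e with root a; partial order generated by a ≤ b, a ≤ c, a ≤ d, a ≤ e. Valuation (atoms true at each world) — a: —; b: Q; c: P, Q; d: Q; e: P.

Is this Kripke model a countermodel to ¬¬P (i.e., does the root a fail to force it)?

Yes

a ⊮ ¬¬P since b is accessible from a and b ⊩ ¬P.
b ⊩ ¬P: no world accessible from b forces P.
So the root a does not force ¬¬P; the model is a countermodel.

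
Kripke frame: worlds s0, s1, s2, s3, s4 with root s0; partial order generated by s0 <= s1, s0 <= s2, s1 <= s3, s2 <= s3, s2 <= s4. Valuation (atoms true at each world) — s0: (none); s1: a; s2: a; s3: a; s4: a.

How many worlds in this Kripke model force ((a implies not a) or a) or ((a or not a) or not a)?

s0: does not force it — s0 does not force ((a implies not a) or a) or ((a or not a) or not a): neither disjunct is forced at s0.
s1: forces it.
s2: forces it.
s3: forces it.
s4: forces it.
Worlds forcing the formula: {s1, s2, s3, s4}.

4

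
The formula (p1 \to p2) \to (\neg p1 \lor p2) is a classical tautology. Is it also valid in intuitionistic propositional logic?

This is the material-implication-as-disjunction principle, which is not intuitionistically valid.
A Kripke countermodel: worlds s0, s1; order generated by s0 \le s1; atoms true at each world — s0:{}; s1:{p1,p2}.
s0 \nVdash (p1 \to p2) \to (\neg p1 \lor p2): already at s0 itself, s0 \Vdash p1 \to p2 but s0 \nVdash \neg p1 \lor p2.
s0 \nVdash \neg p1 \lor p2: neither disjunct is forced at s0.
s0 \nVdash \neg p1 since s1 is accessible from s0 and s1 \Vdash p1.
So the root s0 does not force the formula.

No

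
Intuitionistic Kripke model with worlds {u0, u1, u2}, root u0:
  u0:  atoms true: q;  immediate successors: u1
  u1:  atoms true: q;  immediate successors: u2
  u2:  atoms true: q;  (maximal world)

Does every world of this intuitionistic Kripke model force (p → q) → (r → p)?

u0 ⊩ (p → q) → (r → p): every world accessible from u0 that forces p → q (namely u0, u1, u2) also forces r → p.
Since the root u0 forces (p → q) → (r → p) and forcing is persistent (monotone upward), every world forces it.

Yes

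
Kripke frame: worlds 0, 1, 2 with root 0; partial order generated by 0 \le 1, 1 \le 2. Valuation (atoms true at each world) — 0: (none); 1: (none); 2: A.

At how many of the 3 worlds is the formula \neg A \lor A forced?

1

0: does not force it — 0 \nVdash \neg A \lor A: neither disjunct is forced at 0.
1: does not force it.
2: forces it.
Worlds forcing the formula: {2}.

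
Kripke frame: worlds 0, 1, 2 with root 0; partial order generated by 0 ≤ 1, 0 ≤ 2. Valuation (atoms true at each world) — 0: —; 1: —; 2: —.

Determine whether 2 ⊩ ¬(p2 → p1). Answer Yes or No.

No

2 ⊮ ¬(p2 → p1) since 2 is accessible from 2 and 2 ⊩ p2 → p1.
2 ⊩ p2 → p1 vacuously: no world accessible from 2 forces the antecedent p2.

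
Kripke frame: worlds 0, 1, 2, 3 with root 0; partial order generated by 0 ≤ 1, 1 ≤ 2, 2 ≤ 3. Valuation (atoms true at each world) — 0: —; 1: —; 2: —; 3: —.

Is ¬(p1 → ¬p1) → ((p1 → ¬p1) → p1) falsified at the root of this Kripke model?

0 ⊩ ¬(p1 → ¬p1) → ((p1 → ¬p1) → p1) vacuously: no world accessible from 0 forces the antecedent ¬(p1 → ¬p1).
So the root 0 forces ¬(p1 → ¬p1) → ((p1 → ¬p1) → p1); the model is not a countermodel.

No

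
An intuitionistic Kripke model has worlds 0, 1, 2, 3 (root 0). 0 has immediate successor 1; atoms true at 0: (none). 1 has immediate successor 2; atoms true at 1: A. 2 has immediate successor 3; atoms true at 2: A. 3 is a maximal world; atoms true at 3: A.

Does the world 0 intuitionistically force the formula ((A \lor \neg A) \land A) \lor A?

No

0 \nVdash ((A \lor \neg A) \land A) \lor A: neither disjunct is forced at 0.
0 \nVdash (A \lor \neg A) \land A since 0 fails A \lor \neg A.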